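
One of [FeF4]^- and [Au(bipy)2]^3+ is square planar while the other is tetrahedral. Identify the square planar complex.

For [FeF4]^-: Summing ligand charges against the −1 overall charge gives an oxidation state of +3 for iron. Group 8 minus oxidation state 3 gives a d⁵ configuration. A high-spin d⁵ ion has zero CFSE in either geometry, so four ligands adopt the sterically favoured tetrahedral geometry. → tetrahedral.
For [Au(bipy)2]^3+: 2,2′-bipyridine is neutral; balancing the +3 overall charge requires Au(III). Au sits in group 11, so the d-electron count is 11 − 3 = 8. A 5d d⁸ ion has a large crystal-field splitting; square planar leaves the high-energy d_{x²−y²} orbital empty and maximises CFSE. → square planar.

[Au(bipy)2]^3+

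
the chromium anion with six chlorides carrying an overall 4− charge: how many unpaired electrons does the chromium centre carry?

Summing ligand charges against the −4 overall charge gives an oxidation state of +2 for chromium.
Cr sits in group 6, so the d-electron count is 6 − 2 = 4.
The spin state decides the count: Chloride is a weak-field ligand for a first-row metal, so the complex is high-spin.
An octahedral high-spin d⁴ ion is t₂g³e_g¹, giving 4 unpaired electrons.

4 unpaired electrons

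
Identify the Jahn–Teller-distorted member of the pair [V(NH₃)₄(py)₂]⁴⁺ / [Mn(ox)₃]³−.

[Mn(ox)₃]³−

[V(NH₃)₄(py)₂]⁴⁺: Summing ligand charges against the +4 overall charge gives an oxidation state of +4 for vanadium. Vanadium is a group-5 element; V(IV) is therefore d¹. The d¹ configuration leaves the e_g set evenly filled (or empty) — no strong Jahn–Teller driving force.
[Mn(ox)₃]³−: Ligand charges: each oxalate is −2. With an overall charge of −3 the manganese centre must be in the +3 oxidation state. Manganese is a group-7 element; Mn(III) is therefore d⁴. Oxalate is a weak-field ligand for a first-row metal, so the complex is high-spin. The t₂g³e_g¹ (high-spin) configuration has an unevenly filled e_g set; the Jahn–Teller theorem predicts a tetragonal distortion (typically axial elongation) to lift the degeneracy.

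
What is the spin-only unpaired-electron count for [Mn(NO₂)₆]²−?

Summing ligand charges against the −2 overall charge gives an oxidation state of +4 for manganese.
Mn sits in group 7, so the d-electron count is 7 − 4 = 3.
In an octahedral field the d³ configuration is t₂g³e_g⁰ (only one arrangement possible), giving 3 unpaired electrons.

3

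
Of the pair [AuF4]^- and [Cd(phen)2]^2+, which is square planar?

For [AuF4]^-: Ligand charges: each fluoride is −1. With an overall charge of −1 the gold centre must be in the +3 oxidation state. Group 11 minus oxidation state 3 gives a d⁸ configuration. A 5d d⁸ ion has a large crystal-field splitting; square planar leaves the high-energy d_{x²−y²} orbital empty and maximises CFSE. → square planar.
For [Cd(phen)2]^2+: 1,10-phenanthroline is neutral; balancing the +2 overall charge requires Cd(II). Cadmium is a group-12 element; Cd(II) is therefore d¹⁰. A d¹⁰ ion has no crystal-field stabilisation preference between square planar and tetrahedral, so four ligands adopt the sterically favoured tetrahedral geometry. → tetrahedral.

[AuF4]^-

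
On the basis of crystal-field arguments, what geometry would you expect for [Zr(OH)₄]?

tetrahedral

Summing ligand charges against the 0 overall charge gives an oxidation state of +4 for zirconium.
Zirconium is a group-4 element; Zr(IV) is therefore d⁰.
With 4 monodentate ligands the coordination number is 4.
A d⁰ ion has no crystal-field stabilisation preference between square planar and tetrahedral, so four ligands adopt the sterically favoured tetrahedral geometry.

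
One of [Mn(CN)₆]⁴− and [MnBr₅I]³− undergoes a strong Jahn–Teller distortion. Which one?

[Mn(CN)₆]⁴−: Each cyanide is −1; balancing the −4 overall charge requires Mn(II). Manganese is a group-7 element; Mn(II) is therefore d⁵. Cyanide is a strong-field ligand (high in the spectrochemical series) for a first-row metal, so the complex is low-spin. The d⁵ configuration leaves the e_g set evenly filled (or empty) — no strong Jahn–Teller driving force.
[MnBr₅I]³−: Summing ligand charges against the −3 overall charge gives an oxidation state of +3 for manganese. Mn sits in group 7, so the d-electron count is 7 − 3 = 4. Bromide and iodide are weak-field ligands for a first-row metal, so the complex is high-spin. The t₂g³e_g¹ (high-spin) configuration has an unevenly filled e_g set; the Jahn–Teller theorem predicts a tetragonal distortion (typically axial elongation) to lift the degeneracy.

[MnBr₅I]³−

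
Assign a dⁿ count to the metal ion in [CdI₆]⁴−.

d¹⁰

Ligand charges: each iodide is −1. With an overall charge of −4 the cadmium centre must be in the +2 oxidation state.
Cd sits in group 12, so the d-electron count is 12 − 2 = 10.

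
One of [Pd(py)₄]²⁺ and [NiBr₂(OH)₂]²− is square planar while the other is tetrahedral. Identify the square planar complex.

For [Pd(py)₄]²⁺: Summing ligand charges against the +2 overall charge gives an oxidation state of +2 for palladium. Group 10 minus oxidation state 2 gives a d⁸ configuration. A 4d d⁸ ion has a large crystal-field splitting; square planar leaves the high-energy d_{x²−y²} orbital empty and maximises CFSE. → square planar.
For [NiBr₂(OH)₂]²−: Ligand charges: each bromide is −1; each hydroxide is −1. With an overall charge of −2 the nickel centre must be in the +2 oxidation state. Ni sits in group 10, so the d-electron count is 10 − 2 = 8. Bromide and hydroxide are weak-field ligands. With weak-field ligands the CFSE gain from square planar is small, so a 3d d⁸ ion takes the sterically preferred tetrahedral geometry. → tetrahedral.

[Pd(py)₄]²⁺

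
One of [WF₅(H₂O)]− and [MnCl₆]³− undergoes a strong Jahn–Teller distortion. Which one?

[WF₅(H₂O)]−: Ligand charges: each fluoride is −1; water is neutral. With an overall charge of −1 the tungsten centre must be in the +4 oxidation state. W sits in group 6, so the d-electron count is 6 − 4 = 2. The d² configuration leaves the e_g set evenly filled (or empty) — no strong Jahn–Teller driving force.
[MnCl₆]³−: Ligand charges: each chloride is −1. With an overall charge of −3 the manganese centre must be in the +3 oxidation state. Manganese is a group-7 element; Mn(III) is therefore d⁴. Chloride is a weak-field ligand for a first-row metal, so the complex is high-spin. The t₂g³e_g¹ (high-spin) configuration has an unevenly filled e_g set; the Jahn–Teller theorem predicts a tetragonal distortion (typically axial elongation) to lift the degeneracy.

[MnCl₆]³−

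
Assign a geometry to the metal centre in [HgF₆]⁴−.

octahedral

Summing ligand charges against the −4 overall charge gives an oxidation state of +2 for mercury.
Hg sits in group 12, so the d-electron count is 12 − 2 = 10.
Coordination number: 6.
Six donors around a single metal centre give an octahedral coordination sphere.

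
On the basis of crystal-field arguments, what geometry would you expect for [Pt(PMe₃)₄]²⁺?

square planar

Summing ligand charges against the +2 overall charge gives an oxidation state of +2 for platinum.
Group 10 minus oxidation state 2 gives a d⁸ configuration.
With 4 monodentate ligands the coordination number is 4.
A 5d d⁸ ion has a large crystal-field splitting; square planar leaves the high-energy d_{x²−y²} orbital empty and maximises CFSE.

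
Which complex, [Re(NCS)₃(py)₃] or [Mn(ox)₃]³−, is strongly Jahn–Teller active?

[Re(NCS)₃(py)₃]: Each isothiocyanate is −1; pyridine is neutral; balancing the 0 overall charge requires Re(III). Re sits in group 7, so the d-electron count is 7 − 3 = 4. A 5d ion has a large Δₒ and is invariably low-spin. The d⁴ configuration leaves the e_g set evenly filled (or empty) — no strong Jahn–Teller driving force.
[Mn(ox)₃]³−: Each oxalate is −2; balancing the −3 overall charge requires Mn(III). Manganese is a group-7 element; Mn(III) is therefore d⁴. Oxalate is a weak-field ligand for a first-row metal, so the complex is high-spin. The t₂g³e_g¹ (high-spin) configuration has an unevenly filled e_g set; the Jahn–Teller theorem predicts a tetragonal distortion (typically axial elongation) to lift the degeneracy.

[Mn(ox)₃]³−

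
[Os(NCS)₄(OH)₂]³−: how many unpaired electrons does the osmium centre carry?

Each isothiocyanate is −1; each hydroxide is −1; balancing the −3 overall charge requires Os(III).
Group 8 minus oxidation state 3 gives a d⁵ configuration.
The spin state decides the count: a 5d ion has a large Δₒ and is invariably low-spin.
An octahedral low-spin d⁵ ion is t₂g⁵e_g⁰, giving 1 unpaired electron.

1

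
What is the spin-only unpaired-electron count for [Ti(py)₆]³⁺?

Pyridine is neutral; balancing the +3 overall charge requires Ti(III).
Titanium is a group-4 element; Ti(III) is therefore d¹.
In an octahedral field the d¹ configuration is t₂g¹e_g⁰ (only one arrangement possible), giving 1 unpaired electron.

1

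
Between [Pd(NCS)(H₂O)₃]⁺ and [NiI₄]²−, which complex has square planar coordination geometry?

[Pd(NCS)(H₂O)₃]⁺

For [Pd(NCS)(H₂O)₃]⁺: Each isothiocyanate is −1; water is neutral; balancing the +1 overall charge requires Pd(II). Group 10 minus oxidation state 2 gives a d⁸ configuration. A 4d d⁸ ion has a large crystal-field splitting; square planar leaves the high-energy d_{x²−y²} orbital empty and maximises CFSE. → square planar.
For [NiI₄]²−: Each iodide is −1; balancing the −2 overall charge requires Ni(II). Nickel is a group-10 element; Ni(II) is therefore d⁸. Iodide is a weak-field ligand. With weak-field ligands the CFSE gain from square planar is small, so a 3d d⁸ ion takes the sterically preferred tetrahedral geometry. → tetrahedral.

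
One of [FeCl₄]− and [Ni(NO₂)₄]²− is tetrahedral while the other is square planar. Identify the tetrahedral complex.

For [FeCl₄]−: Each chloride is −1; balancing the −1 overall charge requires Fe(III). Fe sits in group 8, so the d-electron count is 8 − 3 = 5. A high-spin d⁵ ion has zero CFSE in either geometry, so four ligands adopt the sterically favoured tetrahedral geometry. → tetrahedral.
For [Ni(NO₂)₄]²−: Each nitro (N-bound nitrite) is −1; balancing the −2 overall charge requires Ni(II). Ni sits in group 10, so the d-electron count is 10 − 2 = 8. Nitro (N-bound nitrite) is a strong-field ligand (high in the spectrochemical series). A 3d d⁸ ion with strong-field ligands gains enough CFSE to favour square planar over tetrahedral. → square planar.

[FeCl₄]−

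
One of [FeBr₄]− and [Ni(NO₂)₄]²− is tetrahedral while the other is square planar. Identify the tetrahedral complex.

For [FeBr₄]−: Summing ligand charges against the −1 overall charge gives an oxidation state of +3 for iron. Iron is a group-8 element; Fe(III) is therefore d⁵. A high-spin d⁵ ion has zero CFSE in either geometry, so four ligands adopt the sterically favoured tetrahedral geometry. → tetrahedral.
For [Ni(NO₂)₄]²−: Summing ligand charges against the −2 overall charge gives an oxidation state of +2 for nickel. Group 10 minus oxidation state 2 gives a d⁸ configuration. Nitro (N-bound nitrite) is a strong-field ligand (high in the spectrochemical series). A 3d d⁸ ion with strong-field ligands gains enough CFSE to favour square planar over tetrahedral. → square planar.

[FeBr₄]−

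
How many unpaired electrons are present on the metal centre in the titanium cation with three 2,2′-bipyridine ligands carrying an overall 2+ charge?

Ligand charges: 2,2′-bipyridine is neutral. With an overall charge of +2 the titanium centre must be in the +2 oxidation state.
Group 4 minus oxidation state 2 gives a d² configuration.
Counting donor atoms: 3×2,2′-bipyridine (bidentate) → 6 donors. Coordination number = 6.
In an octahedral field the d² configuration is t₂g²e_g⁰ (only one arrangement possible), giving 2 unpaired electrons.

2 unpaired electrons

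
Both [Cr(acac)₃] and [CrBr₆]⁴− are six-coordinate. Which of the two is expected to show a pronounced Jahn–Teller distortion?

[Cr(acac)₃]: Each acetylacetonate is −1; balancing the 0 overall charge requires Cr(III). Cr sits in group 6, so the d-electron count is 6 − 3 = 3. The d³ configuration leaves the e_g set evenly filled (or empty) — no strong Jahn–Teller driving force.
[CrBr₆]⁴−: Each bromide is −1; balancing the −4 overall charge requires Cr(II). Chromium is a group-6 element; Cr(II) is therefore d⁴. Bromide is a weak-field ligand for a first-row metal, so the complex is high-spin. The t₂g³e_g¹ (high-spin) configuration has an unevenly filled e_g set; the Jahn–Teller theorem predicts a tetragonal distortion (typically axial elongation) to lift the degeneracy.

[CrBr₆]⁴−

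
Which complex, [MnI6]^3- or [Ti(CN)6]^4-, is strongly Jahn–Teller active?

[MnI6]^3-: Ligand charges: each iodide is −1. With an overall charge of −3 the manganese centre must be in the +3 oxidation state. Manganese is a group-7 element; Mn(III) is therefore d⁴. Iodide is a weak-field ligand for a first-row metal, so the complex is high-spin. The t₂g³e_g¹ (high-spin) configuration has an unevenly filled e_g set; the Jahn–Teller theorem predicts a tetragonal distortion (typically axial elongation) to lift the degeneracy.
[Ti(CN)6]^4-: Ligand charges: each cyanide is −1. With an overall charge of −4 the titanium centre must be in the +2 oxidation state. Titanium is a group-4 element; Ti(II) is therefore d². The d² configuration leaves the e_g set evenly filled (or empty) — no strong Jahn–Teller driving force.

[MnI6]^3-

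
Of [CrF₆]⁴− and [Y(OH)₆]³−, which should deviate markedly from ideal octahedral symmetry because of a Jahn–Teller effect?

[CrF₆]⁴−

[CrF₆]⁴−: Each fluoride is −1; balancing the −4 overall charge requires Cr(II). Cr sits in group 6, so the d-electron count is 6 − 2 = 4. Fluoride is a weak-field ligand for a first-row metal, so the complex is high-spin. The t₂g³e_g¹ (high-spin) configuration has an unevenly filled e_g set; the Jahn–Teller theorem predicts a tetragonal distortion (typically axial elongation) to lift the degeneracy.
[Y(OH)₆]³−: Ligand charges: each hydroxide is −1. With an overall charge of −3 the yttrium centre must be in the +3 oxidation state. Y sits in group 3, so the d-electron count is 3 − 3 = 0. The d⁰ configuration leaves the e_g set evenly filled (or empty) — no strong Jahn–Teller driving force.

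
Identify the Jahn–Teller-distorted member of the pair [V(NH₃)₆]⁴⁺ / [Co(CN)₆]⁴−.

[V(NH₃)₆]⁴⁺: Summing ligand charges against the +4 overall charge gives an oxidation state of +4 for vanadium. Group 5 minus oxidation state 4 gives a d¹ configuration. The d¹ configuration leaves the e_g set evenly filled (or empty) — no strong Jahn–Teller driving force.
[Co(CN)₆]⁴−: Ligand charges: each cyanide is −1. With an overall charge of −4 the cobalt centre must be in the +2 oxidation state. Cobalt is a group-9 element; Co(II) is therefore d⁷. Cyanide is a strong-field ligand (high in the spectrochemical series) for a first-row metal, so the complex is low-spin. The t₂g⁶e_g¹ (low-spin) configuration has an unevenly filled e_g set; the Jahn–Teller theorem predicts a tetragonal distortion (typically axial elongation) to lift the degeneracy.

[Co(CN)₆]⁴−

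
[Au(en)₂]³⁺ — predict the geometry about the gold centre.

Summing ligand charges against the +3 overall charge gives an oxidation state of +3 for gold.
Gold is a group-11 element; Au(III) is therefore d⁸.
Counting donor atoms: 2×ethylenediamine (bidentate) → 4 donors. Coordination number = 4.
A 5d d⁸ ion has a large crystal-field splitting; square planar leaves the high-energy d_{x²−y²} orbital empty and maximises CFSE.

square planar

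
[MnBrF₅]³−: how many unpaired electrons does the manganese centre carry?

4

Ligand charges: each bromide is −1; each fluoride is −1. With an overall charge of −3 the manganese centre must be in the +3 oxidation state.
Mn sits in group 7, so the d-electron count is 7 − 3 = 4.
The spin state decides the count: Bromide and fluoride are weak-field ligands for a first-row metal, so the complex is high-spin.
An octahedral high-spin d⁴ ion is t₂g³e_g¹, giving 4 unpaired electrons.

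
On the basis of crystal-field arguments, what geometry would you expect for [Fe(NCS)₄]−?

tetrahedral

Each isothiocyanate is −1; balancing the −1 overall charge requires Fe(III).
Group 8 minus oxidation state 3 gives a d⁵ configuration.
With 4 monodentate ligands the coordination number is 4.
Isothiocyanate is a weak-field ligand.
A high-spin d⁵ ion has zero CFSE in either geometry, so four ligands adopt the sterically favoured tetrahedral geometry.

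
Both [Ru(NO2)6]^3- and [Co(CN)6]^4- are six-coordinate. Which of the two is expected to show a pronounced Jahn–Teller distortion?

[Co(CN)6]^4-

[Ru(NO2)6]^3-: Ligand charges: each nitro (N-bound nitrite) is −1. With an overall charge of −3 the ruthenium centre must be in the +3 oxidation state. Group 8 minus oxidation state 3 gives a d⁵ configuration. A 4d ion has a large Δₒ and is invariably low-spin. The d⁵ configuration leaves the e_g set evenly filled (or empty) — no strong Jahn–Teller driving force.
[Co(CN)6]^4-: Ligand charges: each cyanide is −1. With an overall charge of −4 the cobalt centre must be in the +2 oxidation state. Cobalt is a group-9 element; Co(II) is therefore d⁷. Cyanide is a strong-field ligand (high in the spectrochemical series) for a first-row metal, so the complex is low-spin. The t₂g⁶e_g¹ (low-spin) configuration has an unevenly filled e_g set; the Jahn–Teller theorem predicts a tetragonal distortion (typically axial elongation) to lift the degeneracy.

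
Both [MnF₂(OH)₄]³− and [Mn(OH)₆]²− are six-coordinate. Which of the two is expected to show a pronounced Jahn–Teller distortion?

[MnF₂(OH)₄]³−: Ligand charges: each fluoride is −1; each hydroxide is −1. With an overall charge of −3 the manganese centre must be in the +3 oxidation state. Manganese is a group-7 element; Mn(III) is therefore d⁴. Fluoride and hydroxide are weak-field ligands for a first-row metal, so the complex is high-spin. The t₂g³e_g¹ (high-spin) configuration has an unevenly filled e_g set; the Jahn–Teller theorem predicts a tetragonal distortion (typically axial elongation) to lift the degeneracy.
[Mn(OH)₆]²−: Summing ligand charges against the −2 overall charge gives an oxidation state of +4 for manganese. Group 7 minus oxidation state 4 gives a d³ configuration. The d³ configuration leaves the e_g set evenly filled (or empty) — no strong Jahn–Teller driving force.

[MnF₂(OH)₄]³−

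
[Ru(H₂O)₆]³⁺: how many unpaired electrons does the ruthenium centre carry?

Summing ligand charges against the +3 overall charge gives an oxidation state of +3 for ruthenium.
Ruthenium is a group-8 element; Ru(III) is therefore d⁵.
The spin state decides the count: a 4d ion has a large Δₒ and is invariably low-spin.
An octahedral low-spin d⁵ ion is t₂g⁵e_g⁰, giving 1 unpaired electron.

1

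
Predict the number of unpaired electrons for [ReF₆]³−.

2

Each fluoride is −1; balancing the −3 overall charge requires Re(III).
Re sits in group 7, so the d-electron count is 7 − 3 = 4.
The spin state decides the count: a 5d ion has a large Δₒ and is invariably low-spin.
An octahedral low-spin d⁴ ion is t₂g⁴e_g⁰, giving 2 unpaired electrons.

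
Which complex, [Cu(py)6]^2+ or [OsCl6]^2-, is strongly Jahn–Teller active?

[Cu(py)6]^2+

[Cu(py)6]^2+: Ligand charges: pyridine is neutral. With an overall charge of +2 the copper centre must be in the +2 oxidation state. Copper is a group-11 element; Cu(II) is therefore d⁹. The t₂g⁶e_g³ configuration has an unevenly filled e_g set; the Jahn–Teller theorem predicts a tetragonal distortion (typically axial elongation) to lift the degeneracy.
[OsCl6]^2-: Each chloride is −1; balancing the −2 overall charge requires Os(IV). Os sits in group 8, so the d-electron count is 8 − 4 = 4. A 5d ion has a large Δₒ and is invariably low-spin. The d⁴ configuration leaves the e_g set evenly filled (or empty) — no strong Jahn–Teller driving force.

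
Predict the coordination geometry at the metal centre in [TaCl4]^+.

tetrahedral

Ligand charges: each chloride is −1. With an overall charge of +1 the tantalum centre must be in the +5 oxidation state.
Tantalum is a group-5 element; Ta(V) is therefore d⁰.
Coordination number: 4.
A d⁰ ion has no crystal-field stabilisation preference between square planar and tetrahedral, so four ligands adopt the sterically favoured tetrahedral geometry.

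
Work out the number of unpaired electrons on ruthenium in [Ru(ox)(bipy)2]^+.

1

Ligand charges: each oxalate is −2; 2,2′-bipyridine is neutral. With an overall charge of +1 the ruthenium centre must be in the +3 oxidation state.
Ruthenium is a group-8 element; Ru(III) is therefore d⁵.
Counting donor atoms: 1×oxalate (bidentate) → 2 donors; 2×2,2′-bipyridine (bidentate) → 4 donors. Coordination number = 6.
The spin state decides the count: a 4d ion has a large Δₒ and is invariably low-spin.
An octahedral low-spin d⁵ ion is t₂g⁵e_g⁰, giving 1 unpaired electron.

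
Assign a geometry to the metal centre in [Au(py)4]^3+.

Ligand charges: pyridine is neutral. With an overall charge of +3 the gold centre must be in the +3 oxidation state.
Au sits in group 11, so the d-electron count is 11 − 3 = 8.
With 4 monodentate ligands the coordination number is 4.
A 5d d⁸ ion has a large crystal-field splitting; square planar leaves the high-energy d_{x²−y²} orbital empty and maximises CFSE.

square planar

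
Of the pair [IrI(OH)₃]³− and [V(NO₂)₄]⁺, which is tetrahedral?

[V(NO₂)₄]⁺

For [IrI(OH)₃]³−: Summing ligand charges against the −3 overall charge gives an oxidation state of +1 for iridium. Iridium is a group-9 element; Ir(I) is therefore d⁸. A 5d d⁸ ion has a large crystal-field splitting; square planar leaves the high-energy d_{x²−y²} orbital empty and maximises CFSE. → square planar.
For [V(NO₂)₄]⁺: Each nitro (N-bound nitrite) is −1; balancing the +1 overall charge requires V(V). Group 5 minus oxidation state 5 gives a d⁰ configuration. A d⁰ ion has no crystal-field stabilisation preference between square planar and tetrahedral, so four ligands adopt the sterically favoured tetrahedral geometry. → tetrahedral.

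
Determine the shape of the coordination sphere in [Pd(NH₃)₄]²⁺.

square planar

Ammonia is neutral; balancing the +2 overall charge requires Pd(II).
Palladium is a group-10 element; Pd(II) is therefore d⁸.
Coordination number: 4.
A 4d d⁸ ion has a large crystal-field splitting; square planar leaves the high-energy d_{x²−y²} orbital empty and maximises CFSE.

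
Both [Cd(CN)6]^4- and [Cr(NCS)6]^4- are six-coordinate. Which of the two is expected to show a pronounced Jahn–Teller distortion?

[Cr(NCS)6]^4-

[Cd(CN)6]^4-: Summing ligand charges against the −4 overall charge gives an oxidation state of +2 for cadmium. Group 12 minus oxidation state 2 gives a d¹⁰ configuration. The d¹⁰ configuration leaves the e_g set evenly filled (or empty) — no strong Jahn–Teller driving force.
[Cr(NCS)6]^4-: Ligand charges: each isothiocyanate is −1. With an overall charge of −4 the chromium centre must be in the +2 oxidation state. Cr sits in group 6, so the d-electron count is 6 − 2 = 4. Isothiocyanate is a weak-field ligand for a first-row metal, so the complex is high-spin. The t₂g³e_g¹ (high-spin) configuration has an unevenly filled e_g set; the Jahn–Teller theorem predicts a tetragonal distortion (typically axial elongation) to lift the degeneracy.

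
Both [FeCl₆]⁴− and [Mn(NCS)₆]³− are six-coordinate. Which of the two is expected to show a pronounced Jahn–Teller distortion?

[Mn(NCS)₆]³−

[FeCl₆]⁴−: Summing ligand charges against the −4 overall charge gives an oxidation state of +2 for iron. Group 8 minus oxidation state 2 gives a d⁶ configuration. Chloride is a weak-field ligand for a first-row metal, so the complex is high-spin. The d⁶ configuration leaves the e_g set evenly filled (or empty) — no strong Jahn–Teller driving force.
[Mn(NCS)₆]³−: Summing ligand charges against the −3 overall charge gives an oxidation state of +3 for manganese. Group 7 minus oxidation state 3 gives a d⁴ configuration. Isothiocyanate is a weak-field ligand for a first-row metal, so the complex is high-spin. The t₂g³e_g¹ (high-spin) configuration has an unevenly filled e_g set; the Jahn–Teller theorem predicts a tetragonal distortion (typically axial elongation) to lift the degeneracy.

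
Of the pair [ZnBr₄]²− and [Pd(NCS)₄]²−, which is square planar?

[Pd(NCS)₄]²−

For [ZnBr₄]²−: Each bromide is −1; balancing the −2 overall charge requires Zn(II). Zn sits in group 12, so the d-electron count is 12 − 2 = 10. A d¹⁰ ion has no crystal-field stabilisation preference between square planar and tetrahedral, so four ligands adopt the sterically favoured tetrahedral geometry. → tetrahedral.
For [Pd(NCS)₄]²−: Each isothiocyanate is −1; balancing the −2 overall charge requires Pd(II). Palladium is a group-10 element; Pd(II) is therefore d⁸. A 4d d⁸ ion has a large crystal-field splitting; square planar leaves the high-energy d_{x²−y²} orbital empty and maximises CFSE. → square planar.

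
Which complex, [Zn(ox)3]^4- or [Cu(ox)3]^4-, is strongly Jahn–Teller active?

[Zn(ox)3]^4-: Each oxalate is −2; balancing the −4 overall charge requires Zn(II). Zinc is a group-12 element; Zn(II) is therefore d¹⁰. The d¹⁰ configuration leaves the e_g set evenly filled (or empty) — no strong Jahn–Teller driving force.
[Cu(ox)3]^4-: Summing ligand charges against the −4 overall charge gives an oxidation state of +2 for copper. Cu sits in group 11, so the d-electron count is 11 − 2 = 9. The t₂g⁶e_g³ configuration has an unevenly filled e_g set; the Jahn–Teller theorem predicts a tetragonal distortion (typically axial elongation) to lift the degeneracy.

[Cu(ox)3]^4-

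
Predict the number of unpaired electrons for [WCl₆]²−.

2 unpaired electrons

Each chloride is −1; balancing the −2 overall charge requires W(IV).
Tungsten is a group-6 element; W(IV) is therefore d².
In an octahedral field the d² configuration is t₂g²e_g⁰ (only one arrangement possible), giving 2 unpaired electrons.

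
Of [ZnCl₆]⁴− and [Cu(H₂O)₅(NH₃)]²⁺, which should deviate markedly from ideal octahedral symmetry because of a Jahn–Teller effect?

[Cu(H₂O)₅(NH₃)]²⁺

[ZnCl₆]⁴−: Ligand charges: each chloride is −1. With an overall charge of −4 the zinc centre must be in the +2 oxidation state. Group 12 minus oxidation state 2 gives a d¹⁰ configuration. The d¹⁰ configuration leaves the e_g set evenly filled (or empty) — no strong Jahn–Teller driving force.
[Cu(H₂O)₅(NH₃)]²⁺: Water is neutral; ammonia is neutral; balancing the +2 overall charge requires Cu(II). Group 11 minus oxidation state 2 gives a d⁹ configuration. The t₂g⁶e_g³ configuration has an unevenly filled e_g set; the Jahn–Teller theorem predicts a tetragonal distortion (typically axial elongation) to lift the degeneracy.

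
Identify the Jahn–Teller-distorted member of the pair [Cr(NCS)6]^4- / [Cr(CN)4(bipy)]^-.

[Cr(NCS)6]^4-: Summing ligand charges against the −4 overall charge gives an oxidation state of +2 for chromium. Group 6 minus oxidation state 2 gives a d⁴ configuration. Isothiocyanate is a weak-field ligand for a first-row metal, so the complex is high-spin. The t₂g³e_g¹ (high-spin) configuration has an unevenly filled e_g set; the Jahn–Teller theorem predicts a tetragonal distortion (typically axial elongation) to lift the degeneracy.
[Cr(CN)4(bipy)]^-: Ligand charges: each cyanide is −1; 2,2′-bipyridine is neutral. With an overall charge of −1 the chromium centre must be in the +3 oxidation state. Cr sits in group 6, so the d-electron count is 6 − 3 = 3. The d³ configuration leaves the e_g set evenly filled (or empty) — no strong Jahn–Teller driving force.

[Cr(NCS)6]^4-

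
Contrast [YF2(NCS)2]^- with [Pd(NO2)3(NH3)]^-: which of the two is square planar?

[Pd(NO2)3(NH3)]^-

For [YF2(NCS)2]^-: Summing ligand charges against the −1 overall charge gives an oxidation state of +3 for yttrium. Y sits in group 3, so the d-electron count is 3 − 3 = 0. A d⁰ ion has no crystal-field stabilisation preference between square planar and tetrahedral, so four ligands adopt the sterically favoured tetrahedral geometry. → tetrahedral.
For [Pd(NO2)3(NH3)]^-: Each nitro (N-bound nitrite) is −1; ammonia is neutral; balancing the −1 overall charge requires Pd(II). Pd sits in group 10, so the d-electron count is 10 − 2 = 8. A 4d d⁸ ion has a large crystal-field splitting; square planar leaves the high-energy d_{x²−y²} orbital empty and maximises CFSE. → square planar.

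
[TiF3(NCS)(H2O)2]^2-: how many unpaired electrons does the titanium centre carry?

Summing ligand charges against the −2 overall charge gives an oxidation state of +2 for titanium.
Group 4 minus oxidation state 2 gives a d² configuration.
In an octahedral field the d² configuration is t₂g²e_g⁰ (only one arrangement possible), giving 2 unpaired electrons.

2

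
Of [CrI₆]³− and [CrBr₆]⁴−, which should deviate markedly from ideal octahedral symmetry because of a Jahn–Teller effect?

[CrBr₆]⁴−

[CrI₆]³−: Each iodide is −1; balancing the −3 overall charge requires Cr(III). Cr sits in group 6, so the d-electron count is 6 − 3 = 3. The d³ configuration leaves the e_g set evenly filled (or empty) — no strong Jahn–Teller driving force.
[CrBr₆]⁴−: Summing ligand charges against the −4 overall charge gives an oxidation state of +2 for chromium. Group 6 minus oxidation state 2 gives a d⁴ configuration. Bromide is a weak-field ligand for a first-row metal, so the complex is high-spin. The t₂g³e_g¹ (high-spin) configuration has an unevenly filled e_g set; the Jahn–Teller theorem predicts a tetragonal distortion (typically axial elongation) to lift the degeneracy.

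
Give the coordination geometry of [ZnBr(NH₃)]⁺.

Each bromide is −1; ammonia is neutral; balancing the +1 overall charge requires Zn(II).
Group 12 minus oxidation state 2 gives a d¹⁰ configuration.
With 2 monodentate ligands the coordination number is 2.
A d¹⁰ ion with only two ligands adopts a linear arrangement (sp hybridisation; no CFSE preference).

linear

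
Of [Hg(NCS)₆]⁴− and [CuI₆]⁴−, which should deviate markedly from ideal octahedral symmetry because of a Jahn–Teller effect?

[CuI₆]⁴−

[Hg(NCS)₆]⁴−: Each isothiocyanate is −1; balancing the −4 overall charge requires Hg(II). Hg sits in group 12, so the d-electron count is 12 − 2 = 10. The d¹⁰ configuration leaves the e_g set evenly filled (or empty) — no strong Jahn–Teller driving force.
[CuI₆]⁴−: Ligand charges: each iodide is −1. With an overall charge of −4 the copper centre must be in the +2 oxidation state. Group 11 minus oxidation state 2 gives a d⁹ configuration. The t₂g⁶e_g³ configuration has an unevenly filled e_g set; the Jahn–Teller theorem predicts a tetragonal distortion (typically axial elongation) to lift the degeneracy.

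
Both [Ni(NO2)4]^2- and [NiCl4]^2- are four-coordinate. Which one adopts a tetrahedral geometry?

[NiCl4]^2-

For [Ni(NO2)4]^2-: Each nitro (N-bound nitrite) is −1; balancing the −2 overall charge requires Ni(II). Ni sits in group 10, so the d-electron count is 10 − 2 = 8. Nitro (N-bound nitrite) is a strong-field ligand (high in the spectrochemical series). A 3d d⁸ ion with strong-field ligands gains enough CFSE to favour square planar over tetrahedral. → square planar.
For [NiCl4]^2-: Summing ligand charges against the −2 overall charge gives an oxidation state of +2 for nickel. Group 10 minus oxidation state 2 gives a d⁸ configuration. Chloride is a weak-field ligand. With weak-field ligands the CFSE gain from square planar is small, so a 3d d⁸ ion takes the sterically preferred tetrahedral geometry. → tetrahedral.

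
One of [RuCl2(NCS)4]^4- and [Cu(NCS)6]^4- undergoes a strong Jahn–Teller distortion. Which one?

[RuCl2(NCS)4]^4-: Each chloride is −1; each isothiocyanate is −1; balancing the −4 overall charge requires Ru(II). Group 8 minus oxidation state 2 gives a d⁶ configuration. A 4d ion has a large Δₒ and is invariably low-spin. The d⁶ configuration leaves the e_g set evenly filled (or empty) — no strong Jahn–Teller driving force.
[Cu(NCS)6]^4-: Summing ligand charges against the −4 overall charge gives an oxidation state of +2 for copper. Cu sits in group 11, so the d-electron count is 11 − 2 = 9. The t₂g⁶e_g³ configuration has an unevenly filled e_g set; the Jahn–Teller theorem predicts a tetragonal distortion (typically axial elongation) to lift the degeneracy.

[Cu(NCS)6]^4-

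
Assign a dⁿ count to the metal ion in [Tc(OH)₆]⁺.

d0

Each hydroxide is −1; balancing the +1 overall charge requires Tc(VII).
Technetium is a group-7 element; Tc(VII) is therefore d⁰.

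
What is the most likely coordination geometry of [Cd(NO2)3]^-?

Each nitro (N-bound nitrite) is −1; balancing the −1 overall charge requires Cd(II).
Cadmium is a group-12 element; Cd(II) is therefore d¹⁰.
With 3 monodentate ligands the coordination number is 3.
Three ligands around a d¹⁰ centre minimise repulsion in a trigonal-planar arrangement.

trigonal planar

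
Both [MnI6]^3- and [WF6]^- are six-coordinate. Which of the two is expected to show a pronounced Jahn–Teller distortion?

[MnI6]^3-

[MnI6]^3-: Each iodide is −1; balancing the −3 overall charge requires Mn(III). Group 7 minus oxidation state 3 gives a d⁴ configuration. Iodide is a weak-field ligand for a first-row metal, so the complex is high-spin. The t₂g³e_g¹ (high-spin) configuration has an unevenly filled e_g set; the Jahn–Teller theorem predicts a tetragonal distortion (typically axial elongation) to lift the degeneracy.
[WF6]^-: Each fluoride is −1; balancing the −1 overall charge requires W(V). Group 6 minus oxidation state 5 gives a d¹ configuration. The d¹ configuration leaves the e_g set evenly filled (or empty) — no strong Jahn–Teller driving force.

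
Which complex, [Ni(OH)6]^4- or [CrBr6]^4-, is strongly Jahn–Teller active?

[Ni(OH)6]^4-: Summing ligand charges against the −4 overall charge gives an oxidation state of +2 for nickel. Group 10 minus oxidation state 2 gives a d⁸ configuration. The d⁸ configuration leaves the e_g set evenly filled (or empty) — no strong Jahn–Teller driving force.
[CrBr6]^4-: Ligand charges: each bromide is −1. With an overall charge of −4 the chromium centre must be in the +2 oxidation state. Chromium is a group-6 element; Cr(II) is therefore d⁴. Bromide is a weak-field ligand for a first-row metal, so the complex is high-spin. The t₂g³e_g¹ (high-spin) configuration has an unevenly filled e_g set; the Jahn–Teller theorem predicts a tetragonal distortion (typically axial elongation) to lift the degeneracy.

[CrBr6]^4-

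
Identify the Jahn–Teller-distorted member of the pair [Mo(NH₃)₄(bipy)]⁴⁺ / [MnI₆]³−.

[Mo(NH₃)₄(bipy)]⁴⁺: Ligand charges: ammonia is neutral; 2,2′-bipyridine is neutral. With an overall charge of +4 the molybdenum centre must be in the +4 oxidation state. Group 6 minus oxidation state 4 gives a d² configuration. The d² configuration leaves the e_g set evenly filled (or empty) — no strong Jahn–Teller driving force.
[MnI₆]³−: Summing ligand charges against the −3 overall charge gives an oxidation state of +3 for manganese. Group 7 minus oxidation state 3 gives a d⁴ configuration. Iodide is a weak-field ligand for a first-row metal, so the complex is high-spin. The t₂g³e_g¹ (high-spin) configuration has an unevenly filled e_g set; the Jahn–Teller theorem predicts a tetragonal distortion (typically axial elongation) to lift the degeneracy.

[MnI₆]³−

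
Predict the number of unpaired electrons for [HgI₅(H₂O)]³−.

Each iodide is −1; water is neutral; balancing the −3 overall charge requires Hg(II).
Group 12 minus oxidation state 2 gives a d¹⁰ configuration.
In an octahedral field the d¹⁰ configuration is t₂g⁶e_g⁴, giving 0 unpaired electrons.

0 unpaired electrons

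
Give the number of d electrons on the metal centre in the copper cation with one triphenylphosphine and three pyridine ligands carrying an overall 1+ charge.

Ligand charges: triphenylphosphine is neutral; pyridine is neutral. With an overall charge of +1 the copper centre must be in the +1 oxidation state.
Copper is a group-11 element; Cu(I) is therefore d¹⁰.

d¹⁰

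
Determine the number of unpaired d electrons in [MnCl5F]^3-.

4 unpaired electrons

Each chloride is −1; each fluoride is −1; balancing the −3 overall charge requires Mn(III).
Group 7 minus oxidation state 3 gives a d⁴ configuration.
The spin state decides the count: Chloride and fluoride are weak-field ligands for a first-row metal, so the complex is high-spin.
An octahedral high-spin d⁴ ion is t₂g³e_g¹, giving 4 unpaired electrons.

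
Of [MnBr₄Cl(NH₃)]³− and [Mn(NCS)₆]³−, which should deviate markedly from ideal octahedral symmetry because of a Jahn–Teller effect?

[Mn(NCS)₆]³−

[MnBr₄Cl(NH₃)]³−: Each bromide is −1; each chloride is −1; ammonia is neutral; balancing the −3 overall charge requires Mn(II). Manganese is a group-7 element; Mn(II) is therefore d⁵. Bromide and chloride are weak-field ligands for a first-row metal, so the complex is high-spin. The d⁵ configuration leaves the e_g set evenly filled (or empty) — no strong Jahn–Teller driving force.
[Mn(NCS)₆]³−: Ligand charges: each isothiocyanate is −1. With an overall charge of −3 the manganese centre must be in the +3 oxidation state. Group 7 minus oxidation state 3 gives a d⁴ configuration. Isothiocyanate is a weak-field ligand for a first-row metal, so the complex is high-spin. The t₂g³e_g¹ (high-spin) configuration has an unevenly filled e_g set; the Jahn–Teller theorem predicts a tetragonal distortion (typically axial elongation) to lift the degeneracy.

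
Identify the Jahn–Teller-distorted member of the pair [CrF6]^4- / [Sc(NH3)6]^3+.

[CrF6]^4-

[CrF6]^4-: Ligand charges: each fluoride is −1. With an overall charge of −4 the chromium centre must be in the +2 oxidation state. Group 6 minus oxidation state 2 gives a d⁴ configuration. Fluoride is a weak-field ligand for a first-row metal, so the complex is high-spin. The t₂g³e_g¹ (high-spin) configuration has an unevenly filled e_g set; the Jahn–Teller theorem predicts a tetragonal distortion (typically axial elongation) to lift the degeneracy.
[Sc(NH3)6]^3+: Ligand charges: ammonia is neutral. With an overall charge of +3 the scandium centre must be in the +3 oxidation state. Sc sits in group 3, so the d-electron count is 3 − 3 = 0. The d⁰ configuration leaves the e_g set evenly filled (or empty) — no strong Jahn–Teller driving force.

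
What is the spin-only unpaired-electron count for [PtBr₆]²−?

0 unpaired electrons

Summing ligand charges against the −2 overall charge gives an oxidation state of +4 for platinum.
Group 10 minus oxidation state 4 gives a d⁶ configuration.
The spin state decides the count: a 5d ion has a large Δₒ and is invariably low-spin.
An octahedral low-spin d⁶ ion is t₂g⁶e_g⁰, giving 0 unpaired electrons.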